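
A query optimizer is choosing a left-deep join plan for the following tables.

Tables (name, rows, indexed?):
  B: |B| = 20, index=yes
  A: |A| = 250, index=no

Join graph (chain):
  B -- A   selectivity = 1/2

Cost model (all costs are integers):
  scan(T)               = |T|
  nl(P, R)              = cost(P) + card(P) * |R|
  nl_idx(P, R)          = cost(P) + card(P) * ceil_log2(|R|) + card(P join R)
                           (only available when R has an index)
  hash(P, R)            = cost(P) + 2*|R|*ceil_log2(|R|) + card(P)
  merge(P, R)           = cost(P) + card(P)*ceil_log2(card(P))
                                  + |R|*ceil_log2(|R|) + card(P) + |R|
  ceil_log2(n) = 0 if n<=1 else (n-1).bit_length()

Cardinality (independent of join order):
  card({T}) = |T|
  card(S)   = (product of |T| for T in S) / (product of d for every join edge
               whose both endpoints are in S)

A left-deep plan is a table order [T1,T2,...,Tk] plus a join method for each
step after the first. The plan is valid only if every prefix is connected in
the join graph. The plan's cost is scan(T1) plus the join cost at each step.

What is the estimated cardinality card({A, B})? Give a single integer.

2500

Tables in S: A(250), B(20)
Edges inside S: B-A(d=2)
numerator = 250 * 20 = 5000
denominator = 2 = 2
card(S) = 5000 / 2 = 2500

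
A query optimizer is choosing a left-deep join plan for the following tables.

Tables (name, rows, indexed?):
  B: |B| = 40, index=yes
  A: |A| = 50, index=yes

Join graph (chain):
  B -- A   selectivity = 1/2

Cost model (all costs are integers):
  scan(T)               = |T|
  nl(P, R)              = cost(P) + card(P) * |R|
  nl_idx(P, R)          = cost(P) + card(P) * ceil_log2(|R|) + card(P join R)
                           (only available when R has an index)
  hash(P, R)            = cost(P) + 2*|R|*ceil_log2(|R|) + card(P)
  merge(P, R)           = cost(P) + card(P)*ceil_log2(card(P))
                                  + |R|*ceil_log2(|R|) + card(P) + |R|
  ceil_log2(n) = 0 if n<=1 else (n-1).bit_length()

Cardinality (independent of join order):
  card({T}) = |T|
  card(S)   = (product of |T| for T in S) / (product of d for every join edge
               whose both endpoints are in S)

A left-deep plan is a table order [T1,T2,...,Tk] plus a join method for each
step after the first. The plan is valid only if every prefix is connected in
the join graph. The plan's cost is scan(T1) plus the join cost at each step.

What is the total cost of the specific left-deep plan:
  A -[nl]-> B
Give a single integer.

step 1: scan A: cost=50, card=50
step 2: join B via nl
    card(P join B) = 50*40/(2) = 1000
    cost = 50 + 50*40 = 2050

2050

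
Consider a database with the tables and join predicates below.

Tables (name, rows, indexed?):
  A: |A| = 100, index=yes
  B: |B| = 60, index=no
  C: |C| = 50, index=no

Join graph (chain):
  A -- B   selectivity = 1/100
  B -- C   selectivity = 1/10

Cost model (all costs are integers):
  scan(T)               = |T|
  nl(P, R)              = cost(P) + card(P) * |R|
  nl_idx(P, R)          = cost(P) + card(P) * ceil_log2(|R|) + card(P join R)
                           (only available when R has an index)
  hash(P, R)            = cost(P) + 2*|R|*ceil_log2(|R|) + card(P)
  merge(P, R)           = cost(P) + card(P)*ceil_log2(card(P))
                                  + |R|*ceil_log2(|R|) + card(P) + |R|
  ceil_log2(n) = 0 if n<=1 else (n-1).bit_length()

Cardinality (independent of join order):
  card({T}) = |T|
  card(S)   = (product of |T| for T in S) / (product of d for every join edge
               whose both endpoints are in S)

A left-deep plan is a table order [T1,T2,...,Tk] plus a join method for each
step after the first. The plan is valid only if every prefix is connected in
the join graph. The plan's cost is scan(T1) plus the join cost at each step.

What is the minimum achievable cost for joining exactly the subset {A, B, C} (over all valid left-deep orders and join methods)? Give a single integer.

1200

Selinger DP over subsets of {A,B,C}:
  {A}: scan cost=100, card=100
  {B}: scan cost=60, card=60
  {C}: scan cost=50, card=50
  {AB}: card=60; try (A,nl_idx)→540, (B,hash)→920, (A,merge)→1280, (B,merge)→1320, (A,hash)→1520, (A,nl)→6060 …(+1); best=540 via (A,nl_idx)
  {BC}: card=300; try (C,hash)→720, (B,hash)→820, (B,merge)→820, (C,merge)→830, (B,nl)→3050, (C,nl)→3060; best=720 via (C,hash)
  {ABC}: card=300; try (C,hash)→1200, (C,merge)→1310, (A,hash)→2420, (A,nl_idx)→3120, (C,nl)→3540, (A,merge)→4520 …(+1); best=1200 via (C,hash)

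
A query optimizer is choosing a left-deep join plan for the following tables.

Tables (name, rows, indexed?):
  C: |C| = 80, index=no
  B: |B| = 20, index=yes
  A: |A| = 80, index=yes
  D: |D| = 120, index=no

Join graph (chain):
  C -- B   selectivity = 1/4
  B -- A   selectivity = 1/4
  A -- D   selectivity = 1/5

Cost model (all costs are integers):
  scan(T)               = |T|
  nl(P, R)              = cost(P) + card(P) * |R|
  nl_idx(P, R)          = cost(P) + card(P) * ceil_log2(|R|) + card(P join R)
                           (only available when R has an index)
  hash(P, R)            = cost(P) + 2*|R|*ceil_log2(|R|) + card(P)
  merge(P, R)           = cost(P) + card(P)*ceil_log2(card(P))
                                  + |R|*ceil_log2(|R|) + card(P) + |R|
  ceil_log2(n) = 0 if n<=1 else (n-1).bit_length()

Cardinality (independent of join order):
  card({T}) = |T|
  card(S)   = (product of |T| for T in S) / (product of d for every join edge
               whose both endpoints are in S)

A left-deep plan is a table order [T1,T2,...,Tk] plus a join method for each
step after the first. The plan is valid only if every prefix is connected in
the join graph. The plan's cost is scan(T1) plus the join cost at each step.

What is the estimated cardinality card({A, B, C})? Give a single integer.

Tables in S: A(80), B(20), C(80)
Edges inside S: C-B(d=4), B-A(d=4)
numerator = 80 * 20 * 80 = 128000
denominator = 4 * 4 = 16
card(S) = 128000 / 16 = 8000

8000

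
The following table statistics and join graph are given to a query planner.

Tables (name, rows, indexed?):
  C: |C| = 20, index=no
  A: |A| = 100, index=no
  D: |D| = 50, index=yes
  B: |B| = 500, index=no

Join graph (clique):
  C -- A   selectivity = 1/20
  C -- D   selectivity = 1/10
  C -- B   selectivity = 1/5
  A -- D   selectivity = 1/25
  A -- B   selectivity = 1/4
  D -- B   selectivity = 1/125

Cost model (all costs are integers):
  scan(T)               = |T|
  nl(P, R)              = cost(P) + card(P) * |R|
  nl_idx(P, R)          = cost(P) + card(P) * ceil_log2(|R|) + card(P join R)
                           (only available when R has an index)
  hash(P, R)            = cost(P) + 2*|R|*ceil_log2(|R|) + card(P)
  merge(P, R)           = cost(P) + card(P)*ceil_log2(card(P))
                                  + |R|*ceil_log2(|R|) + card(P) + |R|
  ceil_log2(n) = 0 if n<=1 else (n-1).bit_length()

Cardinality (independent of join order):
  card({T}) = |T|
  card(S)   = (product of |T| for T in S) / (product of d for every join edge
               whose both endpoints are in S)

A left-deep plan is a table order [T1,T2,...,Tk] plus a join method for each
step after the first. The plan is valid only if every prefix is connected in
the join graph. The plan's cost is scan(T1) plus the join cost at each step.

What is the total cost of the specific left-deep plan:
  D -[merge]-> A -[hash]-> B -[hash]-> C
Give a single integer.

10800

step 1: scan D: cost=50, card=50
step 2: join A via merge
    card(P join A) = 50*100/(25) = 200
    cost = 50 + 50*6 + 100*7 + 50 + 100 = 1200
step 3: join B via hash
    card(P join B) = 200*500/(4*125) = 200
    cost = 1200 + 2*500*9 + 200 = 10400
step 4: join C via hash
    card(P join C) = 200*20/(20*10*5) = 4
    cost = 10400 + 2*20*5 + 200 = 10800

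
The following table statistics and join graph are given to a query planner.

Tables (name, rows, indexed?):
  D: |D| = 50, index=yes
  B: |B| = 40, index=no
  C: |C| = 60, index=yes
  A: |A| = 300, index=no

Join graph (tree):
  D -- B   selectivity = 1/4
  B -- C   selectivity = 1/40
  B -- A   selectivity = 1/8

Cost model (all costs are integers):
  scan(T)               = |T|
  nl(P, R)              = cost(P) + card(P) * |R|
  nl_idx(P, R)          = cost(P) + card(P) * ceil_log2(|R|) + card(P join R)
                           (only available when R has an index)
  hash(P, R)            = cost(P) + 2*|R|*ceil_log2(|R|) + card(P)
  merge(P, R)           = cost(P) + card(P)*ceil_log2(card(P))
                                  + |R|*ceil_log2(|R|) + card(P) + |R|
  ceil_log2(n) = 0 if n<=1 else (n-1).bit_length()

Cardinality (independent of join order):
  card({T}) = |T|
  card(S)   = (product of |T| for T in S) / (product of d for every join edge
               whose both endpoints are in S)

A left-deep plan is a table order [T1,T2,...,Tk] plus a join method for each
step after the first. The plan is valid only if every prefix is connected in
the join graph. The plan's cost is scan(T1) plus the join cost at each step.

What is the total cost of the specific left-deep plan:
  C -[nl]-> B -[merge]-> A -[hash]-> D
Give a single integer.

8730

step 1: scan C: cost=60, card=60
step 2: join B via nl
    card(P join B) = 60*40/(40) = 60
    cost = 60 + 60*40 = 2460
step 3: join A via merge
    card(P join A) = 60*300/(8) = 2250
    cost = 2460 + 60*6 + 300*9 + 60 + 300 = 5880
step 4: join D via hash
    card(P join D) = 2250*50/(4) = 28125
    cost = 5880 + 2*50*6 + 2250 = 8730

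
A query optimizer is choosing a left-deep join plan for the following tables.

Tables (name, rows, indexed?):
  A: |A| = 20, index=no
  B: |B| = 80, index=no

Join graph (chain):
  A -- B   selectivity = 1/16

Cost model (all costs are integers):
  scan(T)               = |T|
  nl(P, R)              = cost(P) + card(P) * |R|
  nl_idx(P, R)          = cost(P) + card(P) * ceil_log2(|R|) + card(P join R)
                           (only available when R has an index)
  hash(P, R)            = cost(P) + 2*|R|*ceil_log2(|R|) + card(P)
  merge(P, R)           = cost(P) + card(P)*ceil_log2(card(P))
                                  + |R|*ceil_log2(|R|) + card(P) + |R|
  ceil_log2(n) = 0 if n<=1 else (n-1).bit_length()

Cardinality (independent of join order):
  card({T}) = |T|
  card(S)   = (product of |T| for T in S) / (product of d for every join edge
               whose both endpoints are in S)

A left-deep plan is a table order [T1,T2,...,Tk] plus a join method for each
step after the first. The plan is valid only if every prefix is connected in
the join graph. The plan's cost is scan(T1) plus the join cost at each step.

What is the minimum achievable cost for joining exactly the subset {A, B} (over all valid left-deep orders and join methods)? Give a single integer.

Selinger DP over subsets of {A,B}:
  {A}: scan cost=20, card=20
  {B}: scan cost=80, card=80
  {AB}: card=100; try (A,hash)→360, (B,merge)→780, (A,merge)→840, (B,hash)→1160, (B,nl)→1620, (A,nl)→1680; best=360 via (A,hash)

360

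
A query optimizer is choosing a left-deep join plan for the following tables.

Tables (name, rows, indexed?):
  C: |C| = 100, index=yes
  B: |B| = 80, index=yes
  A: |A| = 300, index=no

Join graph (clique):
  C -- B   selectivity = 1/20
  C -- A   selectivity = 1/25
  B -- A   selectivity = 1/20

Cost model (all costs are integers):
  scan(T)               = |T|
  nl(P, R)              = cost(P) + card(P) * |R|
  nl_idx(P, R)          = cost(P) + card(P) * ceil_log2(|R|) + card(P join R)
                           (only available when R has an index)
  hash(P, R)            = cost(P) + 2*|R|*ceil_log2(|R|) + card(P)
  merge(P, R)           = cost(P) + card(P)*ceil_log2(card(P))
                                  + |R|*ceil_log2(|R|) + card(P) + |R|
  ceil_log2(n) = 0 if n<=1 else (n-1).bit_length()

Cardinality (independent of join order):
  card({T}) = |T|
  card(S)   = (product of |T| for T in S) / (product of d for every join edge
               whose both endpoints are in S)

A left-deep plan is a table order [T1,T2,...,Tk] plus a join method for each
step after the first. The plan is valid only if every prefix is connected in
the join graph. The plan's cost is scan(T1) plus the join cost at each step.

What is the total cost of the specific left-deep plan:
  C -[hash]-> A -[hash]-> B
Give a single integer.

step 1: scan C: cost=100, card=100
step 2: join A via hash
    card(P join A) = 100*300/(25) = 1200
    cost = 100 + 2*300*9 + 100 = 5600
step 3: join B via hash
    card(P join B) = 1200*80/(20*20) = 240
    cost = 5600 + 2*80*7 + 1200 = 7920

7920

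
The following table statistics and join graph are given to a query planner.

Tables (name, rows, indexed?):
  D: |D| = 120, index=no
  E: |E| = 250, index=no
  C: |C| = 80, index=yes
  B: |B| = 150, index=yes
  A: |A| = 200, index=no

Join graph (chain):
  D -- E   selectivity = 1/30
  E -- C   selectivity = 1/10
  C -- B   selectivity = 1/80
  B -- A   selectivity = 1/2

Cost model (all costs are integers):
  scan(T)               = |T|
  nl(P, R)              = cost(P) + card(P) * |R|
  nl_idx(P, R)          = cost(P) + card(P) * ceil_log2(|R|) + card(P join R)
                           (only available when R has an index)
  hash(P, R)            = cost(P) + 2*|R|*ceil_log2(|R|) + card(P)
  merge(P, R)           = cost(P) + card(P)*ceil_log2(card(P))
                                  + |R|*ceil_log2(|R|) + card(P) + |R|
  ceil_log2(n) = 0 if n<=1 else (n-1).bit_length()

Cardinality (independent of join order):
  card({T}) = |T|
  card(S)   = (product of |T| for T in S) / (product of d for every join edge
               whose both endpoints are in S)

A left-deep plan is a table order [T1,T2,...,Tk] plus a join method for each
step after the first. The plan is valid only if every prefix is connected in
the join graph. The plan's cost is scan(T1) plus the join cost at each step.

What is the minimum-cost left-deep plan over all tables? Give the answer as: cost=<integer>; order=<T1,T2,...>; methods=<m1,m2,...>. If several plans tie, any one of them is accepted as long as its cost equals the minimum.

cost=28100; order=C,B,E,D,A; methods=nl_idx,merge,hash,hash

Selinger DP (subsets sized 1..n):
  {D}: scan cost=120, card=120
  {E}: scan cost=250, card=250
  {C}: scan cost=80, card=80
  {B}: scan cost=150, card=150
  {A}: scan cost=200, card=200
  {DE}: card=1000; try (D,hash)→2180, (E,merge)→3330, (D,merge)→3460, (E,hash)→4240, (E,nl)→30120, (D,nl)→30250; best=2180 via (D,hash)
  {CE}: card=2000; try (C,hash)→1620, (E,merge)→2970, (C,merge)→3140, (C,nl_idx)→4000, (E,hash)→4160, (E,nl)→20080 …(+1); best=1620 via (C,hash)
  {BC}: card=150; try (B,nl_idx)→870, (C,nl_idx)→1350, (C,hash)→1420, (B,merge)→2070, (C,merge)→2140, (B,hash)→2560 …(+2); best=870 via (B,nl_idx)
  {AB}: card=15000; try (B,hash)→2800, (A,merge)→3300, (B,merge)→3350, (A,hash)→3500, (B,nl_idx)→16800, (A,nl)→30150 …(+1); best=2800 via (B,hash)
  {CDE}: card=8000; try (C,hash)→4300, (D,hash)→5300, (C,merge)→13820, (C,nl_idx)→17180, (D,merge)→26580, (C,nl)→82180 …(+1); best=4300 via (C,hash)
  {BCE}: card=3750; try (E,merge)→4470, (E,hash)→5020, (B,hash)→6020, (B,nl_idx)→21370, (B,merge)→26970, (E,nl)→38370 …(+1); best=4470 via (E,merge)
  {ABC}: card=15000; try (A,merge)→4020, (A,hash)→4220, (C,hash)→18920, (A,nl)→30870, (C,nl_idx)→122800, (C,merge)→228440 …(+1); best=4020 via (A,merge)
  {BCDE}: card=15000; try (D,hash)→9900, (B,hash)→14700, (D,merge)→54180, (B,nl_idx)→83300, (B,merge)→117650, (D,nl)→454470 …(+1); best=9900 via (D,hash)
  {ABCE}: card=375000; try (A,hash)→11420, (E,hash)→23020, (A,merge)→55020, (E,merge)→231270, (A,nl)→754470, (E,nl)→3754020; best=11420 via (A,hash)
  {ABCDE}: card=1500000; try (A,hash)→28100, (A,merge)→236700, (D,hash)→388100, (A,nl)→3009900, (D,merge)→7512380, (D,nl)→45011420; best=28100 via (A,hash)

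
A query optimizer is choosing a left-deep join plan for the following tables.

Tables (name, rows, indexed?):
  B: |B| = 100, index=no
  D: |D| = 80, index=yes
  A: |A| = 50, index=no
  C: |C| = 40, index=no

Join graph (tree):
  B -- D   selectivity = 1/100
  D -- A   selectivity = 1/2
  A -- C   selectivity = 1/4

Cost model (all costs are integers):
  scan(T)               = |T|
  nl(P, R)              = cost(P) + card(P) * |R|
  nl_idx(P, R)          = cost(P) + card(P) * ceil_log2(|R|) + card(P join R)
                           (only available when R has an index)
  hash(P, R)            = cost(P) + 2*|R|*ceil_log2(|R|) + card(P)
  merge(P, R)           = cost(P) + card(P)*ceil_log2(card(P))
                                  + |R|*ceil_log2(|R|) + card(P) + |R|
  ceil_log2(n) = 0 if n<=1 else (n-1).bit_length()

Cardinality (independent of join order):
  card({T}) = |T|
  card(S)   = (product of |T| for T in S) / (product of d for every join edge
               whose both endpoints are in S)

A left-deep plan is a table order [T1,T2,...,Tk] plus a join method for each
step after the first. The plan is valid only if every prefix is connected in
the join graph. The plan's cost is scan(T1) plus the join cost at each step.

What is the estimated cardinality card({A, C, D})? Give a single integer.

Tables in S: A(50), C(40), D(80)
Edges inside S: D-A(d=2), A-C(d=4)
numerator = 50 * 40 * 80 = 160000
denominator = 2 * 4 = 8
card(S) = 160000 / 8 = 20000

20000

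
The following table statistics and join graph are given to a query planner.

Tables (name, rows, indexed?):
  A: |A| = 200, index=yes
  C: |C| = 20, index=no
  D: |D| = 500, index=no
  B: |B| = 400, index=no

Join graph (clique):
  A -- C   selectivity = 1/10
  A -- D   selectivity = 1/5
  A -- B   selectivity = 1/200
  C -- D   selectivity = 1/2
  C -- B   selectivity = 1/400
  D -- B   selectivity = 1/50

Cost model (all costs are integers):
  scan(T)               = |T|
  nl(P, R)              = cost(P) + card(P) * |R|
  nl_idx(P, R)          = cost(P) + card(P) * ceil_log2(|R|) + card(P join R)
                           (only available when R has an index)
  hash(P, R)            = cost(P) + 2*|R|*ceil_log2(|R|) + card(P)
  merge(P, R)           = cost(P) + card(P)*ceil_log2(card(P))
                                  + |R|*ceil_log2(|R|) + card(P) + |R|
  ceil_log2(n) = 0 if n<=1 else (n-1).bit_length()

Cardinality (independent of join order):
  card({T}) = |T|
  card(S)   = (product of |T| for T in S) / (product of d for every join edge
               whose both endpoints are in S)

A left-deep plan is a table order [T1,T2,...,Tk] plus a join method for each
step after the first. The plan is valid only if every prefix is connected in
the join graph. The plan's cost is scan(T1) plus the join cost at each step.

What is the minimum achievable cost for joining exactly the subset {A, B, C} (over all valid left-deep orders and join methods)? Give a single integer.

Selinger DP over subsets of {A,B,C}:
  {A}: scan cost=200, card=200
  {C}: scan cost=20, card=20
  {B}: scan cost=400, card=400
  {AC}: card=400; try (A,nl_idx)→580, (C,hash)→600, (A,merge)→1940, (C,merge)→2120, (A,hash)→3240, (A,nl)→4020 …(+1); best=580 via (A,nl_idx)
  {AB}: card=400; try (A,hash)→4000, (A,nl_idx)→4000, (B,merge)→6000, (A,merge)→6200, (B,hash)→7600, (B,nl)→80200 …(+1); best=4000 via (A,hash)
  {BC}: card=20; try (C,hash)→1000, (B,merge)→4140, (C,merge)→4520, (B,hash)→7240, (B,nl)→8020, (C,nl)→8400; best=1000 via (C,hash)
  {ABC}: card=2; try (A,nl_idx)→1162, (A,merge)→2920, (A,hash)→4220, (C,hash)→4600, (A,nl)→5000, (C,merge)→8120 …(+4); best=1162 via (A,nl_idx)

1162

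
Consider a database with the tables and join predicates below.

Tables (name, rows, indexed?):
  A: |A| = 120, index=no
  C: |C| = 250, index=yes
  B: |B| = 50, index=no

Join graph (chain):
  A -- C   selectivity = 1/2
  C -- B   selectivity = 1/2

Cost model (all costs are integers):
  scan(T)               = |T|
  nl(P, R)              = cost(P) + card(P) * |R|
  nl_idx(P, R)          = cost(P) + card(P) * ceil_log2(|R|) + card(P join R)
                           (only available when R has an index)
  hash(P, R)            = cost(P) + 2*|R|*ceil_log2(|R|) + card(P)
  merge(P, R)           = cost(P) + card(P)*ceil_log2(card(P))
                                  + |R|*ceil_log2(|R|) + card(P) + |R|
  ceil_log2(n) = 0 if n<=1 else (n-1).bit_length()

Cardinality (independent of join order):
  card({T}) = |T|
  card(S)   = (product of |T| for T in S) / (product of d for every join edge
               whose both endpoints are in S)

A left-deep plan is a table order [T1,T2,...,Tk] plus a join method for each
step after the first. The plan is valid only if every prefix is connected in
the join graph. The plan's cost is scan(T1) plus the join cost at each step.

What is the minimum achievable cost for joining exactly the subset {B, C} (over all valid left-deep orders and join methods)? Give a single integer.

1100

Selinger DP over subsets of {B,C}:
  {C}: scan cost=250, card=250
  {B}: scan cost=50, card=50
  {BC}: card=6250; try (B,hash)→1100, (C,merge)→2650, (B,merge)→2850, (C,hash)→4100, (C,nl_idx)→6700, (C,nl)→12550 …(+1); best=1100 via (B,hash)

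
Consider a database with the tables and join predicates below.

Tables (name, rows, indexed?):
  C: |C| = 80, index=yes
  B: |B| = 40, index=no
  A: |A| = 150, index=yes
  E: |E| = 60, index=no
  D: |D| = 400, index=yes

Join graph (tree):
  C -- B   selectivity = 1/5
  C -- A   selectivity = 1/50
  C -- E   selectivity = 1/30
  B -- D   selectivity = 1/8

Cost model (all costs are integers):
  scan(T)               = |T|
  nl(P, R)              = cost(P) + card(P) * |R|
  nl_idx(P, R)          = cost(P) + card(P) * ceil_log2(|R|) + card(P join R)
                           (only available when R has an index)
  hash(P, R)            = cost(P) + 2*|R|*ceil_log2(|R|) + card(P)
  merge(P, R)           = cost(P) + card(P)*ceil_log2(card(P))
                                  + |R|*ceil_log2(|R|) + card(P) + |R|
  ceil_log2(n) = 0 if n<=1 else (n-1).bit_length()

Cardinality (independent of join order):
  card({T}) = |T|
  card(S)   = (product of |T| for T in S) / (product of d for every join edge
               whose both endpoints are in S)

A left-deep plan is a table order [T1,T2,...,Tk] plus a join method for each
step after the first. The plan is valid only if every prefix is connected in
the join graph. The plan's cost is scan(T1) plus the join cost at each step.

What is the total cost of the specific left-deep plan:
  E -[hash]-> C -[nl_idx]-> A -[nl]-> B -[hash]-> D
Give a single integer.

33240

step 1: scan E: cost=60, card=60
step 2: join C via hash
    card(P join C) = 60*80/(30) = 160
    cost = 60 + 2*80*7 + 60 = 1240
step 3: join A via nl_idx
    card(P join A) = 160*150/(50) = 480
    cost = 1240 + 160*8 + 480 = 3000
step 4: join B via nl
    card(P join B) = 480*40/(5) = 3840
    cost = 3000 + 480*40 = 22200
step 5: join D via hash
    card(P join D) = 3840*400/(8) = 192000
    cost = 22200 + 2*400*9 + 3840 = 33240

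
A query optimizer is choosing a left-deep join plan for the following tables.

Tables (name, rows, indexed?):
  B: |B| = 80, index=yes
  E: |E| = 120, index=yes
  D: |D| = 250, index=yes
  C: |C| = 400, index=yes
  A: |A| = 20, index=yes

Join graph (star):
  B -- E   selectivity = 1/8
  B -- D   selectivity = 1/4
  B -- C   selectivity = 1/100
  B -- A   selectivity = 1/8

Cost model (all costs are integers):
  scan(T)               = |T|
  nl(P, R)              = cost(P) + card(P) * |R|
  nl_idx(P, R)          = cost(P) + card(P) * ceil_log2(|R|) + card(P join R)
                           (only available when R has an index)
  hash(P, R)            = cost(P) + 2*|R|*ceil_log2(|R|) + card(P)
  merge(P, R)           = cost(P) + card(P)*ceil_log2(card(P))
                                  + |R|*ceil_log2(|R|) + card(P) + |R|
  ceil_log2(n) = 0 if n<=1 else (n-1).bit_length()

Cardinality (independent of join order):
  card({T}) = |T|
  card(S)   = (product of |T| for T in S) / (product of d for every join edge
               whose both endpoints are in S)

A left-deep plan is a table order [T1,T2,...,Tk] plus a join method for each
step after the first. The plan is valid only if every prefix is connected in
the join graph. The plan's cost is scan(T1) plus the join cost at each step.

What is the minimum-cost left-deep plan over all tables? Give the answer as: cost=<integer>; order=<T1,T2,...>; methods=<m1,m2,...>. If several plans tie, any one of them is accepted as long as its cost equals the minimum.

cost=20120; order=B,C,A,E,D; methods=nl_idx,hash,hash,hash

Selinger DP (subsets sized 1..n):
  {B}: scan cost=80, card=80
  {E}: scan cost=120, card=120
  {D}: scan cost=250, card=250
  {C}: scan cost=400, card=400
  {A}: scan cost=20, card=20
  {BE}: card=1200; try (B,hash)→1360, (E,merge)→1680, (B,merge)→1720, (E,hash)→1840, (E,nl_idx)→1840, (B,nl_idx)→2160 …(+2); best=1360 via (B,hash)
  {BD}: card=5000; try (B,hash)→1620, (D,merge)→2970, (B,merge)→3140, (D,hash)→4160, (D,nl_idx)→5720, (B,nl_idx)→7000 …(+2); best=1620 via (B,hash)
  {BC}: card=320; try (C,nl_idx)→1120, (B,hash)→1920, (B,nl_idx)→3520, (C,merge)→4720, (B,merge)→5040, (C,hash)→7360 …(+2); best=1120 via (C,nl_idx)
  {AB}: card=200; try (B,nl_idx)→360, (A,hash)→360, (A,nl_idx)→680, (B,merge)→780, (A,merge)→840, (B,hash)→1160 …(+2); best=360 via (B,nl_idx)
  {BDE}: card=75000; try (D,hash)→6560, (E,hash)→8300, (D,merge)→18010, (E,merge)→72580, (D,nl_idx)→85960, (E,nl_idx)→111620 …(+2); best=6560 via (D,hash)
  {BCE}: card=4800; try (E,hash)→3120, (E,merge)→5280, (E,nl_idx)→8160, (C,hash)→9760, (C,nl_idx)→16960, (C,merge)→19760 …(+2); best=3120 via (E,hash)
  {ABE}: card=3000; try (E,hash)→2240, (A,hash)→2760, (E,merge)→3120, (E,nl_idx)→4760, (A,nl_idx)→10360, (A,merge)→15880 …(+2); best=2240 via (E,hash)
  {BCD}: card=20000; try (D,hash)→5440, (D,merge)→6570, (C,hash)→13820, (D,nl_idx)→23680, (C,nl_idx)→66620, (C,merge)→75620 …(+2); best=5440 via (D,hash)
  {ABD}: card=12500; try (D,merge)→4410, (D,hash)→4560, (A,hash)→6820, (D,nl_idx)→14460, (A,nl_idx)→39120, (D,nl)→50360 …(+2); best=4410 via (D,merge)
  {ABC}: card=800; try (A,hash)→1640, (C,nl_idx)→2960, (A,nl_idx)→3520, (A,merge)→4440, (C,merge)→6160, (A,nl)→7520 …(+2); best=1640 via (A,hash)
  {BCDE}: card=300000; try (D,hash)→11920, (E,hash)→27120, (D,merge)→72570, (C,hash)→88760, (E,merge)→326400, (D,nl_idx)→341520 …(+6); best=11920 via (D,hash)
  {ABDE}: card=187500; try (D,hash)→9240, (E,hash)→18590, (D,merge)→43490, (A,hash)→81760, (E,merge)→192870, (D,nl_idx)→213740 …(+6); best=9240 via (D,hash)
  {ABCE}: card=12000; try (E,hash)→4120, (A,hash)→8120, (E,merge)→11400, (C,hash)→12440, (E,nl_idx)→19240, (A,nl_idx)→39120 …(+6); best=4120 via (E,hash)
  {ABCD}: card=50000; try (D,hash)→6440, (D,merge)→12690, (C,hash)→24110, (A,hash)→25640, (D,nl_idx)→58040, (A,nl_idx)→155440 …(+6); best=6440 via (D,hash)
  {ABCDE}: card=750000; try (D,hash)→20120, (E,hash)→58120, (D,merge)→186370, (C,hash)→203940, (A,hash)→312120, (D,nl_idx)→850120 …(+10); best=20120 via (D,hash)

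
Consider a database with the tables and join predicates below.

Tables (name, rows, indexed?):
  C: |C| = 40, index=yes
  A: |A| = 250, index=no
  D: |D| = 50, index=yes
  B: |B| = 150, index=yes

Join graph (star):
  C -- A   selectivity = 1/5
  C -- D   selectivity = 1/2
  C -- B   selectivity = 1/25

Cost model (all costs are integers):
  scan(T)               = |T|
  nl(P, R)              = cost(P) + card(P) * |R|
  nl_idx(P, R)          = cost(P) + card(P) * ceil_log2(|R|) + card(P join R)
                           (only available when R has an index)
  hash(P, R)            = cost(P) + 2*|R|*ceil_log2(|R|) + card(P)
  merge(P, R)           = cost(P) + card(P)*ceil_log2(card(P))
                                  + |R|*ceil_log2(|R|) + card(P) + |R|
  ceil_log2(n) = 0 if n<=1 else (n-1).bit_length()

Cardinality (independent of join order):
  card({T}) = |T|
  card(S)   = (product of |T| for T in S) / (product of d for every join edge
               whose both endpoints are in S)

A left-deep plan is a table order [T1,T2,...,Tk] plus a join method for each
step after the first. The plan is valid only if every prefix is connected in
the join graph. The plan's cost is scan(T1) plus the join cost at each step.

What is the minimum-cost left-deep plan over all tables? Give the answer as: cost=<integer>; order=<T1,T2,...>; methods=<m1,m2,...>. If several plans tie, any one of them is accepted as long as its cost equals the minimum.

Selinger DP (subsets sized 1..n):
  {C}: scan cost=40, card=40
  {A}: scan cost=250, card=250
  {D}: scan cost=50, card=50
  {B}: scan cost=150, card=150
  {AC}: card=2000; try (C,hash)→980, (A,merge)→2570, (C,merge)→2780, (C,nl_idx)→3750, (A,hash)→4080, (A,nl)→10040 …(+1); best=980 via (C,hash)
  {CD}: card=1000; try (C,hash)→580, (D,merge)→670, (D,hash)→680, (C,merge)→680, (D,nl_idx)→1280, (C,nl_idx)→1350 …(+2); best=580 via (C,hash)
  {BC}: card=240; try (B,nl_idx)→600, (C,hash)→780, (C,nl_idx)→1290, (B,merge)→1670, (C,merge)→1780, (B,hash)→2480 …(+2); best=600 via (B,nl_idx)
  {ACD}: card=50000; try (D,hash)→3580, (A,hash)→5580, (A,merge)→13830, (D,merge)→25330, (D,nl_idx)→62980, (D,nl)→100980 …(+1); best=3580 via (D,hash)
  {ABC}: card=12000; try (A,hash)→4840, (A,merge)→5010, (B,hash)→5380, (B,merge)→26330, (B,nl_idx)→28980, (A,nl)→60600 …(+1); best=4840 via (A,hash)
  {BCD}: card=6000; try (D,hash)→1440, (D,merge)→3110, (B,hash)→3980, (D,nl_idx)→8040, (D,nl)→12600, (B,merge)→12930 …(+2); best=1440 via (D,hash)
  {ABCD}: card=300000; try (A,hash)→11440, (D,hash)→17440, (B,hash)→55980, (A,merge)→87690, (D,merge)→185190, (D,nl_idx)→376840 …(+5); best=11440 via (A,hash)

cost=11440; order=C,B,D,A; methods=nl_idx,hash,hash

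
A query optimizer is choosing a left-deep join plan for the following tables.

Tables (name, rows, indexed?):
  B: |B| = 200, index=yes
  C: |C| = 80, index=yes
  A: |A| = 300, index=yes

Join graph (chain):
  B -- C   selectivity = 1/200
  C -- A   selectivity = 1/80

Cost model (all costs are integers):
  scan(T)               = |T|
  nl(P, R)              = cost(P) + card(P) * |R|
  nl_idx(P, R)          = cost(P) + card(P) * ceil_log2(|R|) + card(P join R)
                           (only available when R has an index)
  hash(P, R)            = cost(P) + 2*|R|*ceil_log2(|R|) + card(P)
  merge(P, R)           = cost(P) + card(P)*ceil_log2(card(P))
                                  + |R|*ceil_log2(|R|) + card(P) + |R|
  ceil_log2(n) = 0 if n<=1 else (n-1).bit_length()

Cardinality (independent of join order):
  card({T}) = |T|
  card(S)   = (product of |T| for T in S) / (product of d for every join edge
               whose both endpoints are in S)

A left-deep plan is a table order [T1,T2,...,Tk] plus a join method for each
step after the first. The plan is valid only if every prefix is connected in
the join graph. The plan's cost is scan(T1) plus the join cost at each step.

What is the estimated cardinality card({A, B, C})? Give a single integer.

300

Tables in S: A(300), B(200), C(80)
Edges inside S: B-C(d=200), C-A(d=80)
numerator = 300 * 200 * 80 = 4800000
denominator = 200 * 80 = 16000
card(S) = 4800000 / 16000 = 300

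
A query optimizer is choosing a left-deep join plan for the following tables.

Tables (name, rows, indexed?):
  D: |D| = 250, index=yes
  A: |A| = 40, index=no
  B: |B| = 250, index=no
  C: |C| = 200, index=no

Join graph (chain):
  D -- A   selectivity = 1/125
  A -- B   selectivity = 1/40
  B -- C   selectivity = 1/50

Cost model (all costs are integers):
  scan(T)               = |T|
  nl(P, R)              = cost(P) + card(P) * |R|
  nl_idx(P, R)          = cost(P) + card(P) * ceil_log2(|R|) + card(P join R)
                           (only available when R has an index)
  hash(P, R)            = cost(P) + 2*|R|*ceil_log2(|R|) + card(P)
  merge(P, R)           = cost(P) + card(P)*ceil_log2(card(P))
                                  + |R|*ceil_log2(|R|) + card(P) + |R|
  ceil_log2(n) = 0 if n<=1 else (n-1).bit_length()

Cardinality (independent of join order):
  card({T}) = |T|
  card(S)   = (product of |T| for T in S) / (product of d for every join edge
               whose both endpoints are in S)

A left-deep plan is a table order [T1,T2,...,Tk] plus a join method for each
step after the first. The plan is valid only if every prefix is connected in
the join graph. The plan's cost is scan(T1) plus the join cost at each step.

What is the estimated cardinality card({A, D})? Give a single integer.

80

Tables in S: A(40), D(250)
Edges inside S: D-A(d=125)
numerator = 40 * 250 = 10000
denominator = 125 = 125
card(S) = 10000 / 125 = 80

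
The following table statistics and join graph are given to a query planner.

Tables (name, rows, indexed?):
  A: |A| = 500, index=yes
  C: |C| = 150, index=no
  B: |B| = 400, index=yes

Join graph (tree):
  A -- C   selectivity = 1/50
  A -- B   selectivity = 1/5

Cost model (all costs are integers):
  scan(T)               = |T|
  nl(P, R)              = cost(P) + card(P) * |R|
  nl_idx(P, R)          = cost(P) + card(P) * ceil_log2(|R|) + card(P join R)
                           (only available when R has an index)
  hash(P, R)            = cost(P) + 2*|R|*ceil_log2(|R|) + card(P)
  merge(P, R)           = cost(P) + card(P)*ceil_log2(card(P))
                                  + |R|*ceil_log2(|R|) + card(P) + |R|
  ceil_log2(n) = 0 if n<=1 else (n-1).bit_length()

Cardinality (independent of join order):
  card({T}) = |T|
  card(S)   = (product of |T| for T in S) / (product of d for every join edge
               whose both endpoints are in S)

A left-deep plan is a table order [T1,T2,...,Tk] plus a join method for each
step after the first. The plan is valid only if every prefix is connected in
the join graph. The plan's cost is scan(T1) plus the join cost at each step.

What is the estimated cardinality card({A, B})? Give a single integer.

40000

Tables in S: A(500), B(400)
Edges inside S: A-B(d=5)
numerator = 500 * 400 = 200000
denominator = 5 = 5
card(S) = 200000 / 5 = 40000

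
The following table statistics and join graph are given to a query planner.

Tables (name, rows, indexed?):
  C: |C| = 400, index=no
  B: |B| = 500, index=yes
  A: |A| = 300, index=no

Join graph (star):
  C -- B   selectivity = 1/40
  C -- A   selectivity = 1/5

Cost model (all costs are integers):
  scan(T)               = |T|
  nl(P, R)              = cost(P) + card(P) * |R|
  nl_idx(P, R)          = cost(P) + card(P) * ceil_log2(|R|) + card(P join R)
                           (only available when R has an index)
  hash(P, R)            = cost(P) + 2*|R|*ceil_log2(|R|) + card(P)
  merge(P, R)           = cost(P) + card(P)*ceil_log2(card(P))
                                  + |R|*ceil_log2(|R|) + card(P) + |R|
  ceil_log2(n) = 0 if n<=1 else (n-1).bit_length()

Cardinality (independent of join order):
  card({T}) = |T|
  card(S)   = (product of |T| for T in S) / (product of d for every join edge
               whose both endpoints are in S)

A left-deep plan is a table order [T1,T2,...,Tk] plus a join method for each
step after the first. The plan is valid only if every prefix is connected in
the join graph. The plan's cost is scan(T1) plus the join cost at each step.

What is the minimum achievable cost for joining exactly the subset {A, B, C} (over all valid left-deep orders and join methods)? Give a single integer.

18600

Selinger DP over subsets of {A,B,C}:
  {C}: scan cost=400, card=400
  {B}: scan cost=500, card=500
  {A}: scan cost=300, card=300
  {BC}: card=5000; try (C,hash)→8200, (B,nl_idx)→9000, (B,merge)→9400, (C,merge)→9500, (B,hash)→9800, (B,nl)→200400 …(+1); best=8200 via (C,hash)
  {AC}: card=24000; try (A,hash)→6200, (C,merge)→7300, (A,merge)→7400, (C,hash)→7800, (C,nl)→120300, (A,nl)→120400; best=6200 via (A,hash)
  {ABC}: card=300000; try (A,hash)→18600, (B,hash)→39200, (A,merge)→81200, (B,merge)→395200, (B,nl_idx)→522200, (A,nl)→1508200 …(+1); best=18600 via (A,hash)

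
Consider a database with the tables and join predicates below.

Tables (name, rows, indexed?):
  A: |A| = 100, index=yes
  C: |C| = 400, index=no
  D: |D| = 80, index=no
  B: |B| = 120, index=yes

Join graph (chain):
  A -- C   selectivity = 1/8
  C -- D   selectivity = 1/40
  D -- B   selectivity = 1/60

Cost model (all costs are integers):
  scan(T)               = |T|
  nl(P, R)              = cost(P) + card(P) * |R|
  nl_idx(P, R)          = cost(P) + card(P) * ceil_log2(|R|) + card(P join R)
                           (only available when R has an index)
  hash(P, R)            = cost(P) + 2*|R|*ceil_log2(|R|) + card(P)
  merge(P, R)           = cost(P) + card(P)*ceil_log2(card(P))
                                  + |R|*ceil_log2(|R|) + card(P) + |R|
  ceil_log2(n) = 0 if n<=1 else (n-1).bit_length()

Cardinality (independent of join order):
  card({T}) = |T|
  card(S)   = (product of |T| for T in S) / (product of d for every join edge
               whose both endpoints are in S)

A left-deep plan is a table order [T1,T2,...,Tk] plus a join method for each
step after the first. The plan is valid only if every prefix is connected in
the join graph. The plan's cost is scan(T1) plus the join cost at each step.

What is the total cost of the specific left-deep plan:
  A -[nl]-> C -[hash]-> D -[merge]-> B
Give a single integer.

step 1: scan A: cost=100, card=100
step 2: join C via nl
    card(P join C) = 100*400/(8) = 5000
    cost = 100 + 100*400 = 40100
step 3: join D via hash
    card(P join D) = 5000*80/(40) = 10000
    cost = 40100 + 2*80*7 + 5000 = 46220
step 4: join B via merge
    card(P join B) = 10000*120/(60) = 20000
    cost = 46220 + 10000*14 + 120*7 + 10000 + 120 = 197180

197180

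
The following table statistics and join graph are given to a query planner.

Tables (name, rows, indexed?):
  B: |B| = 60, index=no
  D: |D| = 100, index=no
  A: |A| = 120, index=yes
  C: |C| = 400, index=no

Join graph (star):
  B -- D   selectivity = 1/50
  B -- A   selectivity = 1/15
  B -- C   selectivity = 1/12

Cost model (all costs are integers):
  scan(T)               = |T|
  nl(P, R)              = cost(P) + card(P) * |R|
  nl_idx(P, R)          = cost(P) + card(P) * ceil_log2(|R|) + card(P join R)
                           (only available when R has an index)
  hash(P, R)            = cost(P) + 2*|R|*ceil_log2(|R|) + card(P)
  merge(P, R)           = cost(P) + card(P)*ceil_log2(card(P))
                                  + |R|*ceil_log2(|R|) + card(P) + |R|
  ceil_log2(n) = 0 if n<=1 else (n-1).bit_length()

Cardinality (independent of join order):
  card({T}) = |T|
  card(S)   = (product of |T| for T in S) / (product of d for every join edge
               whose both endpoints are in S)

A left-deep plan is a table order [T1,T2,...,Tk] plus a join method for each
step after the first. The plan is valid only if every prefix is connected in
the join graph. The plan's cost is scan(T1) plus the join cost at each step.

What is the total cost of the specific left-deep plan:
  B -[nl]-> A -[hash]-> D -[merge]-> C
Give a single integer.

step 1: scan B: cost=60, card=60
step 2: join A via nl
    card(P join A) = 60*120/(15) = 480
    cost = 60 + 60*120 = 7260
step 3: join D via hash
    card(P join D) = 480*100/(50) = 960
    cost = 7260 + 2*100*7 + 480 = 9140
step 4: join C via merge
    card(P join C) = 960*400/(12) = 32000
    cost = 9140 + 960*10 + 400*9 + 960 + 400 = 23700

23700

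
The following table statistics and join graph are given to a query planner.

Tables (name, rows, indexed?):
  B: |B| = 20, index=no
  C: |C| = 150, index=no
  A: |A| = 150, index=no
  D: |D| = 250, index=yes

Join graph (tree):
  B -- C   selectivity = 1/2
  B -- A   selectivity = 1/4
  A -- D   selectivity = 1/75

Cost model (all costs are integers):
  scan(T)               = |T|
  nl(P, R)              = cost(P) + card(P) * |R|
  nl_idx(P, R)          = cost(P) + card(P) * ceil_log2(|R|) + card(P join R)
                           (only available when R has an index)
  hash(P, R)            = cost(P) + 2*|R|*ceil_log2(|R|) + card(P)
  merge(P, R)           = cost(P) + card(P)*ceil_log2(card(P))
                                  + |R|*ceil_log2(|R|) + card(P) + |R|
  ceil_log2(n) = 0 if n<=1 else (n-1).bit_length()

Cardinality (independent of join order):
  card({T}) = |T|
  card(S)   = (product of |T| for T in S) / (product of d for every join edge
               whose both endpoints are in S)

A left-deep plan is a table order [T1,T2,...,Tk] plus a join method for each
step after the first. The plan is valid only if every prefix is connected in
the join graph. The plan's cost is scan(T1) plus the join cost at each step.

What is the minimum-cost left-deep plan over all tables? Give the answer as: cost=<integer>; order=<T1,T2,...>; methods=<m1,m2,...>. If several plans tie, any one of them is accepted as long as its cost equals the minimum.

Selinger DP (subsets sized 1..n):
  {B}: scan cost=20, card=20
  {C}: scan cost=150, card=150
  {A}: scan cost=150, card=150
  {D}: scan cost=250, card=250
  {BC}: card=1500; try (B,hash)→500, (C,merge)→1490, (B,merge)→1620, (C,hash)→2440, (C,nl)→3020, (B,nl)→3150; best=500 via (B,hash)
  {AB}: card=750; try (B,hash)→500, (A,merge)→1490, (B,merge)→1620, (A,hash)→2440, (A,nl)→3020, (B,nl)→3150; best=500 via (B,hash)
  {AD}: card=500; try (D,nl_idx)→1850, (A,hash)→2900, (D,merge)→3750, (A,merge)→3850, (D,hash)→4300, (D,nl)→37650 …(+1); best=1850 via (D,nl_idx)
  {ABC}: card=56250; try (C,hash)→3650, (A,hash)→4400, (C,merge)→10100, (A,merge)→19850, (C,nl)→113000, (A,nl)→225500; best=3650 via (C,hash)
  {ABD}: card=2500; try (B,hash)→2550, (D,hash)→5250, (B,merge)→6970, (D,nl_idx)→9000, (D,merge)→11000, (B,nl)→11850 …(+1); best=2550 via (B,hash)
  {ABCD}: card=187500; try (C,hash)→7450, (C,merge)→36400, (D,hash)→63900, (C,nl)→377550, (D,nl_idx)→641150, (D,merge)→962150 …(+1); best=7450 via (C,hash)

cost=7450; order=A,D,B,C; methods=nl_idx,hash,hash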